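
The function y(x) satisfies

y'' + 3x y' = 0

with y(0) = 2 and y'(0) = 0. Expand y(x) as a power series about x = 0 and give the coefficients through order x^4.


Ansatz: y(x) = sum_{n>=0} a_n x^n, so y'(x) = sum_{n>=1} n a_n x^(n-1) and y''(x) = sum_{n>=2} n(n-1) a_n x^(n-2).
Substitute into P(x) y'' + Q(x) y' + R(x) y = 0 with P(x) = 1, Q(x) = 3x, R(x) = 0, and match powers of x.
Initial conditions: a_0 = 2, a_1 = 0.
Setting the coefficient of each power of x to zero and solving order by order (substituting the coefficients already found):
  x^0: 2 a_2 = 0  ->  a_2 = 0
  x^1: 6 a_3 + 3 a_1 = 0  ->  6 a_3 = -3 a_1 = 0  ->  a_3 = 0
  x^2: 12 a_4 + 6 a_2 = 0  ->  12 a_4 = -6 a_2 = 0  ->  a_4 = 0
Truncated series: y(x) = 2 + O(x^5).

a_0 = 2; a_1 = 0; a_2 = 0; a_3 = 0; a_4 = 0


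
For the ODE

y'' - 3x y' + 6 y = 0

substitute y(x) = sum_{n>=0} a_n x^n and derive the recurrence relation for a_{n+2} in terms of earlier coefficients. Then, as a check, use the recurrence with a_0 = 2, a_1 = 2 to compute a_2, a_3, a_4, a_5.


Substitute y = sum_n a_n x^n.
y''(x) has coefficient (n+2)(n+1) a_{n+2} at x^n;
-3 x y'(x) has coefficient -3 n a_n at x^n (shift);
6 y(x) has coefficient 6 a_n at x^n.
Matching x^n: (n+2)(n+1) a_{n+2} + (-3n + 6) a_n = 0.
Thus a_{n+2} = (3n - 6) / ((n+1)(n+2)) * a_n.

Check with a_0 = 2, a_1 = 2 (apply the recurrence for n = 0, 1, 2, 3): a_0 = 2, a_1 = 2, a_2 = -6, a_3 = -1, a_4 = 0, a_5 = -3/20.

a_(n+2) = (3n - 6) / ((n+1)(n+2)) * a_n; check: a_0 = 2, a_1 = 2, a_2 = -6, a_3 = -1, a_4 = 0, a_5 = -3/20


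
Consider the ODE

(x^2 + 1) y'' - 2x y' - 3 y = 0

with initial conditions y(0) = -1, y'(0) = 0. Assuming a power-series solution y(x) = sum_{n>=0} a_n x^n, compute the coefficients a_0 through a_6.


Ansatz: y(x) = sum_{n>=0} a_n x^n, so y'(x) = sum_{n>=1} n a_n x^(n-1) and y''(x) = sum_{n>=2} n(n-1) a_n x^(n-2).
Substitute into P(x) y'' + Q(x) y' + R(x) y = 0 with P(x) = x^2 + 1, Q(x) = -2x, R(x) = -3, and match powers of x.
Initial conditions: a_0 = -1, a_1 = 0.
Setting the coefficient of each power of x to zero and solving order by order (substituting the coefficients already found):
  x^0: 2 a_2 - 3 a_0 = 0  ->  2 a_2 = 3 a_0 = -3  ->  a_2 = -3/2
  x^1: 6 a_3 - 5 a_1 = 0  ->  6 a_3 = 5 a_1 = 0  ->  a_3 = 0
  x^2: 12 a_4 - 5 a_2 = 0  ->  12 a_4 = 5 a_2 = -15/2  ->  a_4 = -5/8
  x^3: 20 a_5 - 3 a_3 = 0  ->  20 a_5 = 3 a_3 = 0  ->  a_5 = 0
  x^4: 30 a_6 + a_4 = 0  ->  30 a_6 = -a_4 = 5/8  ->  a_6 = 1/48
Truncated series: y(x) = -1 - (3/2) x^2 - (5/8) x^4 + (1/48) x^6 + O(x^7).

a_0 = -1; a_1 = 0; a_2 = -3/2; a_3 = 0; a_4 = -5/8; a_5 = 0; a_6 = 1/48


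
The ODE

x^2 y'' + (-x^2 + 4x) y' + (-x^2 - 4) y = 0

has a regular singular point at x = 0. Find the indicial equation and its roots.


Divide by x^2 to reach normal form y'' + P_1(x) y' + P_2(x) y = 0 with P_1(x) = -1 + 4/x and P_2(x) = -1 - 4/x^2.
x = 0 is a singular point because the y'-coefficient -1 + 4/x has a pole at x = 0 and the y-coefficient -1 - 4/x^2 has a pole at x = 0.
It is a regular singular point because x P_1(x) = p(x) = 4 - x and x^2 P_2(x) = q(x) = -x^2 - 4 are polynomials, hence analytic at x = 0.
p(0) = 4,  q(0) = -4.
Indicial equation: r(r-1) + p(0) r + q(0) = 0, i.e. r^2 + (p(0) - 1) r + q(0) = 0, i.e. r^2 + 3 r - 4 = 0.
Discriminant: (3)^2 - 4(-4) = 25, so r = (-3 ± 5)/2.
Solving: r_1 = 1, r_2 = -4.

indicial: r^2 + 3 r - 4 = 0; roots r_1 = 1, r_2 = -4


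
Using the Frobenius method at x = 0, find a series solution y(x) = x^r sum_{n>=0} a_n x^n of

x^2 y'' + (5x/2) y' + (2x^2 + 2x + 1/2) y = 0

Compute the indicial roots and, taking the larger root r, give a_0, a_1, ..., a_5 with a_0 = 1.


Write in Frobenius form y'' + (p(x)/x) y' + (q(x)/x^2) y = 0:
  p(x) = 5/2,  q(x) = 2x^2 + 2x + 1/2.
Indicial equation: r(r-1) + (5/2) r + (1/2) = 0 -> roots r_1 = -1/2, r_2 = -1.
Take r = r_1 = -1/2. Let y(x) = x^r sum_{n>=0} a_n x^n with a_0 = 1.
Substitute y = x^r sum a_n x^n and match x^{r+n}. The recurrence is
  D(n) a_n + 2 a_{n-1} + 2 a_{n-2} = 0,  where D(n) = (r+n)(r+n-1) + (5/2)(r+n) + (1/2).
  a_n = [-2 a_{n-1} - 2 a_{n-2}] / D(n).
Since the indicial polynomial factors as (r - r_1)(r - r_2), D(n) = (r_1 + n - r_1)(r_1 + n - r_2) = n(n + 1/2).
Evaluating step by step (a_0 = 1):
  n = 1: D(1) = 1(1 + 1/2) = 3/2; numerator = -2(1) = -2; a_1 = (-2)/(3/2) = -4/3
  n = 2: D(2) = 2(2 + 1/2) = 5; numerator = -2(-4/3) - 2(1) = 2/3; a_2 = (2/3)/(5) = 2/15
  n = 3: D(3) = 3(3 + 1/2) = 21/2; numerator = -2(2/15) - 2(-4/3) = 12/5; a_3 = (12/5)/(21/2) = 8/35
  n = 4: D(4) = 4(4 + 1/2) = 18; numerator = -2(8/35) - 2(2/15) = -76/105; a_4 = (-76/105)/(18) = -38/945
  n = 5: D(5) = 5(5 + 1/2) = 55/2; numerator = -2(-38/945) - 2(8/35) = -356/945; a_5 = (-356/945)/(55/2) = -712/51975

r = -1/2; a_0 = 1; a_1 = -4/3; a_2 = 2/15; a_3 = 8/35; a_4 = -38/945; a_5 = -712/51975


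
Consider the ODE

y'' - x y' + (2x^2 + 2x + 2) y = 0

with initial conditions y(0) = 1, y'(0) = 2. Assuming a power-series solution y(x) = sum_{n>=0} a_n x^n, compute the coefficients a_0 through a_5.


Ansatz: y(x) = sum_{n>=0} a_n x^n, so y'(x) = sum_{n>=1} n a_n x^(n-1) and y''(x) = sum_{n>=2} n(n-1) a_n x^(n-2).
Substitute into P(x) y'' + Q(x) y' + R(x) y = 0 with P(x) = 1, Q(x) = -x, R(x) = 2x^2 + 2x + 2, and match powers of x.
Initial conditions: a_0 = 1, a_1 = 2.
Setting the coefficient of each power of x to zero and solving order by order (substituting the coefficients already found):
  x^0: 2 a_2 + 2 a_0 = 0  ->  2 a_2 = -2 a_0 = -2  ->  a_2 = -1
  x^1: 6 a_3 + a_1 + 2 a_0 = 0  ->  6 a_3 = -a_1 - 2 a_0 = -4  ->  a_3 = -2/3
  x^2: 12 a_4 + 2 a_1 + 2 a_0 = 0  ->  12 a_4 = -2 a_1 - 2 a_0 = -6  ->  a_4 = -1/2
  x^3: 20 a_5 - a_3 + 2 a_2 + 2 a_1 = 0  ->  20 a_5 = a_3 - 2 a_2 - 2 a_1 = -8/3  ->  a_5 = -2/15
Truncated series: y(x) = 1 + 2 x - x^2 - (2/3) x^3 - (1/2) x^4 - (2/15) x^5 + O(x^6).

a_0 = 1; a_1 = 2; a_2 = -1; a_3 = -2/3; a_4 = -1/2; a_5 = -2/15


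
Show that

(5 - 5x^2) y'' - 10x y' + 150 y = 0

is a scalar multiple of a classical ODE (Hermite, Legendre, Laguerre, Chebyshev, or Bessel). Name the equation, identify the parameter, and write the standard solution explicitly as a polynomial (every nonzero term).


All three coefficients share the factor 5; dividing through by 5 gives  (1 - x^2) y'' - 2x y' + 30 y = 0.
This matches the Legendre equation (1 - x^2) y'' - 2x y' + n(n+1) y = 0 (note the -2x y' term) with n(n+1) = 30, so n = 5; the polynomial solution is P_5(x).
With y = sum_k a_k x^k, matching x^k gives (k+2)(k+1) a_{k+2} = [k(k+1) - n(n+1)] a_k = (k - 5)(k + 6) a_k. The right side vanishes at k = 5, so the series with the parity of 5 terminates at degree 5.
Standard normalization (P_n(1) = 1): leading coefficient (2n)!/(2^n (n!)^2) = 3628800/(32*14400) = 63/8, so a_5 = 63/8. Work downward with a_k = (k+1)(k+2) a_{k+2} / ((k - 5)(k + 6)):
  a_3 = (4)(5)(63/8) / ((3 - 5)(3 + 6)) = (315/2)/(-18) = -35/4
  a_1 = (2)(3)(-35/4) / ((1 - 5)(1 + 6)) = (-105/2)/(-28) = 15/8
Hence P_5(x) = 63 x^5/8 - 35 x^3/4 + 15 x/8.

P_5(x); series = 63 x^5/8 - 35 x^3/4 + 15 x/8


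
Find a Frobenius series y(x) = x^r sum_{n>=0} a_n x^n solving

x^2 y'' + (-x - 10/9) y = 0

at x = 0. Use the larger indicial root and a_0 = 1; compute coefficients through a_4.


Write in Frobenius form y'' + (p(x)/x) y' + (q(x)/x^2) y = 0:
  p(x) = 0,  q(x) = -x - 10/9.
Indicial equation: r(r-1) + (0) r + (-10/9) = 0 -> roots r_1 = 5/3, r_2 = -2/3.
Take r = r_1 = 5/3. Let y(x) = x^r sum_{n>=0} a_n x^n with a_0 = 1.
Substitute y = x^r sum a_n x^n and match x^{r+n}. The recurrence is
  D(n) a_n - 1 a_{n-1} = 0,  where D(n) = (r+n)(r+n-1) + (0)(r+n) + (-10/9).
  a_n = 1 / D(n) * a_{n-1}.
Since the indicial polynomial factors as (r - r_1)(r - r_2), D(n) = (r_1 + n - r_1)(r_1 + n - r_2) = n(n + 7/3).
Evaluating step by step (a_0 = 1):
  n = 1: D(1) = 1(1 + 7/3) = 10/3; numerator = 1(1) = 1; a_1 = (1)/(10/3) = 3/10
  n = 2: D(2) = 2(2 + 7/3) = 26/3; numerator = 1(3/10) = 3/10; a_2 = (3/10)/(26/3) = 9/260
  n = 3: D(3) = 3(3 + 7/3) = 16; numerator = 1(9/260) = 9/260; a_3 = (9/260)/(16) = 9/4160
  n = 4: D(4) = 4(4 + 7/3) = 76/3; numerator = 1(9/4160) = 9/4160; a_4 = (9/4160)/(76/3) = 27/316160

r = 5/3; a_0 = 1; a_1 = 3/10; a_2 = 9/260; a_3 = 9/4160; a_4 = 27/316160


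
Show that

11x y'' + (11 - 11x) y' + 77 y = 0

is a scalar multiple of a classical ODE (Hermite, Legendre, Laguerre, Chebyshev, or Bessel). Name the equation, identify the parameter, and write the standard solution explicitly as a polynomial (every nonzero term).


All three coefficients share the factor 11; dividing through by 11 gives  x y'' + (1 - x) y' + 7 y = 0.
This matches the Laguerre equation x y'' + (1 - x) y' + n y = 0 with n = 7; the polynomial solution is L_7(x).
With y = sum_k a_k x^k, matching x^k gives (k+1)k a_{k+1} + (k+1) a_{k+1} - k a_k + n a_k = 0, i.e. (k+1)^2 a_{k+1} = (k - n) a_k = (k - 7) a_k. The right side vanishes at k = 7, so the series terminates at degree 7.
Standard normalization L_n(0) = 1 gives a_0 = 1. Work upward with a_{k+1} = (k - 7) a_k / (k+1)^2:
  a_1 = (0 - 7)(1) / 1^2 = -7/1 = -7
  a_2 = (1 - 7)(-7) / 2^2 = 42/4 = 21/2
  a_3 = (2 - 7)(21/2) / 3^2 = (-105/2)/9 = -35/6
  a_4 = (3 - 7)(-35/6) / 4^2 = (70/3)/16 = 35/24
  a_5 = (4 - 7)(35/24) / 5^2 = (-35/8)/25 = -7/40
  a_6 = (5 - 7)(-7/40) / 6^2 = (7/20)/36 = 7/720
  a_7 = (6 - 7)(7/720) / 7^2 = (-7/720)/49 = -1/5040
Hence L_7(x) = -x^7/5040 + 7 x^6/720 - 7 x^5/40 + 35 x^4/24 - 35 x^3/6 + 21 x^2/2 - 7 x + 1.

L_7(x); series = -x^7/5040 + 7 x^6/720 - 7 x^5/40 + 35 x^4/24 - 35 x^3/6 + 21 x^2/2 - 7 x + 1


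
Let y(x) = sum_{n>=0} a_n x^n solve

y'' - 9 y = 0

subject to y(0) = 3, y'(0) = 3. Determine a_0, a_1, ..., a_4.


Ansatz: y(x) = sum_{n>=0} a_n x^n, so y'(x) = sum_{n>=1} n a_n x^(n-1) and y''(x) = sum_{n>=2} n(n-1) a_n x^(n-2).
Substitute into P(x) y'' + Q(x) y' + R(x) y = 0 with P(x) = 1, Q(x) = 0, R(x) = -9, and match powers of x.
Initial conditions: a_0 = 3, a_1 = 3.
Setting the coefficient of each power of x to zero and solving order by order (substituting the coefficients already found):
  x^0: 2 a_2 - 9 a_0 = 0  ->  2 a_2 = 9 a_0 = 27  ->  a_2 = 27/2
  x^1: 6 a_3 - 9 a_1 = 0  ->  6 a_3 = 9 a_1 = 27  ->  a_3 = 9/2
  x^2: 12 a_4 - 9 a_2 = 0  ->  12 a_4 = 9 a_2 = 243/2  ->  a_4 = 81/8
Truncated series: y(x) = 3 + 3 x + (27/2) x^2 + (9/2) x^3 + (81/8) x^4 + O(x^5).

a_0 = 3; a_1 = 3; a_2 = 27/2; a_3 = 9/2; a_4 = 81/8


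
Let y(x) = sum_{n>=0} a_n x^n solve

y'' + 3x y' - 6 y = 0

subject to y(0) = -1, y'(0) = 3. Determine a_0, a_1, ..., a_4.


Ansatz: y(x) = sum_{n>=0} a_n x^n, so y'(x) = sum_{n>=1} n a_n x^(n-1) and y''(x) = sum_{n>=2} n(n-1) a_n x^(n-2).
Substitute into P(x) y'' + Q(x) y' + R(x) y = 0 with P(x) = 1, Q(x) = 3x, R(x) = -6, and match powers of x.
Initial conditions: a_0 = -1, a_1 = 3.
Setting the coefficient of each power of x to zero and solving order by order (substituting the coefficients already found):
  x^0: 2 a_2 - 6 a_0 = 0  ->  2 a_2 = 6 a_0 = -6  ->  a_2 = -3
  x^1: 6 a_3 - 3 a_1 = 0  ->  6 a_3 = 3 a_1 = 9  ->  a_3 = 3/2
  x^2: 12 a_4 = 0  ->  a_4 = 0
Truncated series: y(x) = -1 + 3 x - 3 x^2 + (3/2) x^3 + O(x^5).

a_0 = -1; a_1 = 3; a_2 = -3; a_3 = 3/2; a_4 = 0


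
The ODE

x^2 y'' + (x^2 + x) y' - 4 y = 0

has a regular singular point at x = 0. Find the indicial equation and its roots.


Divide by x^2 to reach normal form y'' + P_1(x) y' + P_2(x) y = 0 with P_1(x) = 1 + 1/x and P_2(x) = -4/x^2.
x = 0 is a singular point because the y'-coefficient 1 + 1/x has a pole at x = 0 and the y-coefficient -4/x^2 has a pole at x = 0.
It is a regular singular point because x P_1(x) = p(x) = x + 1 and x^2 P_2(x) = q(x) = -4 are polynomials, hence analytic at x = 0.
p(0) = 1,  q(0) = -4.
Indicial equation: r(r-1) + p(0) r + q(0) = 0, i.e. r^2 + (p(0) - 1) r + q(0) = 0, i.e. r^2 - 4 = 0.
Discriminant: (0)^2 - 4(-4) = 16, so r = (0 ± 4)/2.
Solving: r_1 = 2, r_2 = -2.

indicial: r^2 - 4 = 0; roots r_1 = 2, r_2 = -2


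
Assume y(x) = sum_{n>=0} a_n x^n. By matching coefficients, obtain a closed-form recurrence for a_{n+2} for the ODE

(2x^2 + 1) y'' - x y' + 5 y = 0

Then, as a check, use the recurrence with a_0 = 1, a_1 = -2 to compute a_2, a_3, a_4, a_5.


Substitute y = sum_n a_n x^n.
(1 + 2 x^2) y'' contributes (n+2)(n+1) a_{n+2} + 2 n(n-1) a_n at x^n.
-x y'(x) contributes -n a_n at x^n.
5 y(x) contributes 5 a_n at x^n.
Matching x^n: (n+2)(n+1) a_{n+2} + (2 n(n-1) - n + 5) a_n = 0.
Thus a_{n+2} = (-2 n(n-1) + n - 5) / ((n+1)(n+2)) * a_n.

Check with a_0 = 1, a_1 = -2 (apply the recurrence for n = 0, 1, 2, 3): a_0 = 1, a_1 = -2, a_2 = -5/2, a_3 = 4/3, a_4 = 35/24, a_5 = -14/15.

a_(n+2) = (-2 n(n-1) + n - 5) / ((n+1)(n+2)) * a_n; check: a_0 = 1, a_1 = -2, a_2 = -5/2, a_3 = 4/3, a_4 = 35/24, a_5 = -14/15


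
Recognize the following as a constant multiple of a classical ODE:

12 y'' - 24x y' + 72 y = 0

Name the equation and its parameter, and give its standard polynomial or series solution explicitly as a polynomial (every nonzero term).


All three coefficients share the factor 12; dividing through by 12 gives  y'' - 2x y' + 6 y = 0.
This matches the Hermite equation y'' - 2x y' + 2n y = 0 with 2n = 6, so n = 3; the polynomial solution is H_3(x).
With y = sum_k a_k x^k, matching x^k gives (k+2)(k+1) a_{k+2} = 2(k - n) a_k = 2(k - 3) a_k. The right side vanishes at k = 3, so the series with the parity of 3 terminates at degree 3.
Standard normalization: leading coefficient of H_n is 2^n, so a_3 = 2^3 = 8. Work downward with a_k = (k+1)(k+2) a_{k+2} / (2(k - n)):
  a_1 = (2)(3)(8) / (2(1 - 3)) = 48/(-4) = -12
Hence H_3(x) = 8 x^3 - 12 x.

H_3(x); series = 8 x^3 - 12 x


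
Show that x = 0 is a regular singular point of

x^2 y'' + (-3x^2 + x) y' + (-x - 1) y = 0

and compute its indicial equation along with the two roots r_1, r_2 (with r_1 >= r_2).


Divide by x^2 to reach normal form y'' + P_1(x) y' + P_2(x) y = 0 with P_1(x) = -3 + 1/x and P_2(x) = -1/x - 1/x^2.
x = 0 is a singular point because the y'-coefficient -3 + 1/x has a pole at x = 0 and the y-coefficient -1/x - 1/x^2 has a pole at x = 0.
It is a regular singular point because x P_1(x) = p(x) = 1 - 3x and x^2 P_2(x) = q(x) = -x - 1 are polynomials, hence analytic at x = 0.
p(0) = 1,  q(0) = -1.
Indicial equation: r(r-1) + p(0) r + q(0) = 0, i.e. r^2 + (p(0) - 1) r + q(0) = 0, i.e. r^2 - 1 = 0.
Discriminant: (0)^2 - 4(-1) = 4, so r = (0 ± 2)/2.
Solving: r_1 = 1, r_2 = -1.

indicial: r^2 - 1 = 0; roots r_1 = 1, r_2 = -1


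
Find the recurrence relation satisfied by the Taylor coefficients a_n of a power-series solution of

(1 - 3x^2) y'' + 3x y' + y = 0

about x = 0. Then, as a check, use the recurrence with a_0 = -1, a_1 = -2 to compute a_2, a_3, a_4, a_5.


Substitute y = sum_n a_n x^n.
(1 - 3 x^2) y'' contributes (n+2)(n+1) a_{n+2} - 3 n(n-1) a_n at x^n.
3 x y'(x) contributes 3 n a_n at x^n.
y(x) contributes 1 a_n at x^n.
Matching x^n: (n+2)(n+1) a_{n+2} + (-3 n(n-1) + 3 n + 1) a_n = 0.
Thus a_{n+2} = (3 n(n-1) - 3 n - 1) / ((n+1)(n+2)) * a_n.

Check with a_0 = -1, a_1 = -2 (apply the recurrence for n = 0, 1, 2, 3): a_0 = -1, a_1 = -2, a_2 = 1/2, a_3 = 4/3, a_4 = -1/24, a_5 = 8/15.

a_(n+2) = (3 n(n-1) - 3 n - 1) / ((n+1)(n+2)) * a_n; check: a_0 = -1, a_1 = -2, a_2 = 1/2, a_3 = 4/3, a_4 = -1/24, a_5 = 8/15


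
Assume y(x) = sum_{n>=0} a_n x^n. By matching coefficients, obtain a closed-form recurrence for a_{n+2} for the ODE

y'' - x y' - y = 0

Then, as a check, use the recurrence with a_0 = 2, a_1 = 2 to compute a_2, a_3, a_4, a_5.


Substitute y = sum_n a_n x^n.
y''(x) has coefficient (n+2)(n+1) a_{n+2} at x^n;
-x y'(x) has coefficient -n a_n at x^n (shift);
-y(x) has coefficient -1 a_n at x^n.
Matching x^n: (n+2)(n+1) a_{n+2} + (-n - 1) a_n = 0.
Thus a_{n+2} = (n + 1) / ((n+1)(n+2)) * a_n.

Check with a_0 = 2, a_1 = 2 (apply the recurrence for n = 0, 1, 2, 3): a_0 = 2, a_1 = 2, a_2 = 1, a_3 = 2/3, a_4 = 1/4, a_5 = 2/15.

a_(n+2) = (n + 1) / ((n+1)(n+2)) * a_n; check: a_0 = 2, a_1 = 2, a_2 = 1, a_3 = 2/3, a_4 = 1/4, a_5 = 2/15


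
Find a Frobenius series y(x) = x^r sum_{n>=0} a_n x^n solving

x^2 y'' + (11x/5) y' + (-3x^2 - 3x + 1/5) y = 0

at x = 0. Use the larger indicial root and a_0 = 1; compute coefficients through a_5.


Write in Frobenius form y'' + (p(x)/x) y' + (q(x)/x^2) y = 0:
  p(x) = 11/5,  q(x) = -3x^2 - 3x + 1/5.
Indicial equation: r(r-1) + (11/5) r + (1/5) = 0 -> roots r_1 = -1/5, r_2 = -1.
Take r = r_1 = -1/5. Let y(x) = x^r sum_{n>=0} a_n x^n with a_0 = 1.
Substitute y = x^r sum a_n x^n and match x^{r+n}. The recurrence is
  D(n) a_n - 3 a_{n-1} - 3 a_{n-2} = 0,  where D(n) = (r+n)(r+n-1) + (11/5)(r+n) + (1/5).
  a_n = [3 a_{n-1} + 3 a_{n-2}] / D(n).
Since the indicial polynomial factors as (r - r_1)(r - r_2), D(n) = (r_1 + n - r_1)(r_1 + n - r_2) = n(n + 4/5).
Evaluating step by step (a_0 = 1):
  n = 1: D(1) = 1(1 + 4/5) = 9/5; numerator = 3(1) = 3; a_1 = (3)/(9/5) = 5/3
  n = 2: D(2) = 2(2 + 4/5) = 28/5; numerator = 3(5/3) + 3(1) = 8; a_2 = (8)/(28/5) = 10/7
  n = 3: D(3) = 3(3 + 4/5) = 57/5; numerator = 3(10/7) + 3(5/3) = 65/7; a_3 = (65/7)/(57/5) = 325/399
  n = 4: D(4) = 4(4 + 4/5) = 96/5; numerator = 3(325/399) + 3(10/7) = 895/133; a_4 = (895/133)/(96/5) = 4475/12768
  n = 5: D(5) = 5(5 + 4/5) = 29; numerator = 3(4475/12768) + 3(325/399) = 2125/608; a_5 = (2125/608)/(29) = 2125/17632

r = -1/5; a_0 = 1; a_1 = 5/3; a_2 = 10/7; a_3 = 325/399; a_4 = 4475/12768; a_5 = 2125/17632


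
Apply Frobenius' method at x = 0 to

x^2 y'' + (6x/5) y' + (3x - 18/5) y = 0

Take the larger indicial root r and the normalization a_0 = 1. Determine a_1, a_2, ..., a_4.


Write in Frobenius form y'' + (p(x)/x) y' + (q(x)/x^2) y = 0:
  p(x) = 6/5,  q(x) = 3x - 18/5.
Indicial equation: r(r-1) + (6/5) r + (-18/5) = 0 -> roots r_1 = 9/5, r_2 = -2.
Take r = r_1 = 9/5. Let y(x) = x^r sum_{n>=0} a_n x^n with a_0 = 1.
Substitute y = x^r sum a_n x^n and match x^{r+n}. The recurrence is
  D(n) a_n + 3 a_{n-1} = 0,  where D(n) = (r+n)(r+n-1) + (6/5)(r+n) + (-18/5).
  a_n = -3 / D(n) * a_{n-1}.
Since the indicial polynomial factors as (r - r_1)(r - r_2), D(n) = (r_1 + n - r_1)(r_1 + n - r_2) = n(n + 19/5).
Evaluating step by step (a_0 = 1):
  n = 1: D(1) = 1(1 + 19/5) = 24/5; numerator = -3(1) = -3; a_1 = (-3)/(24/5) = -5/8
  n = 2: D(2) = 2(2 + 19/5) = 58/5; numerator = -3(-5/8) = 15/8; a_2 = (15/8)/(58/5) = 75/464
  n = 3: D(3) = 3(3 + 19/5) = 102/5; numerator = -3(75/464) = -225/464; a_3 = (-225/464)/(102/5) = -375/15776
  n = 4: D(4) = 4(4 + 19/5) = 156/5; numerator = -3(-375/15776) = 1125/15776; a_4 = (1125/15776)/(156/5) = 1875/820352

r = 9/5; a_0 = 1; a_1 = -5/8; a_2 = 75/464; a_3 = -375/15776; a_4 = 1875/820352


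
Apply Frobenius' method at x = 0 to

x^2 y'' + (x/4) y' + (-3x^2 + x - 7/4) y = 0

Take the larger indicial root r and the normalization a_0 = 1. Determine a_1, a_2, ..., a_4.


Write in Frobenius form y'' + (p(x)/x) y' + (q(x)/x^2) y = 0:
  p(x) = 1/4,  q(x) = -3x^2 + x - 7/4.
Indicial equation: r(r-1) + (1/4) r + (-7/4) = 0 -> roots r_1 = 7/4, r_2 = -1.
Take r = r_1 = 7/4. Let y(x) = x^r sum_{n>=0} a_n x^n with a_0 = 1.
Substitute y = x^r sum a_n x^n and match x^{r+n}. The recurrence is
  D(n) a_n + 1 a_{n-1} - 3 a_{n-2} = 0,  where D(n) = (r+n)(r+n-1) + (1/4)(r+n) + (-7/4).
  a_n = [-1 a_{n-1} + 3 a_{n-2}] / D(n).
Since the indicial polynomial factors as (r - r_1)(r - r_2), D(n) = (r_1 + n - r_1)(r_1 + n - r_2) = n(n + 11/4).
Evaluating step by step (a_0 = 1):
  n = 1: D(1) = 1(1 + 11/4) = 15/4; numerator = -1(1) = -1; a_1 = (-1)/(15/4) = -4/15
  n = 2: D(2) = 2(2 + 11/4) = 19/2; numerator = -1(-4/15) + 3(1) = 49/15; a_2 = (49/15)/(19/2) = 98/285
  n = 3: D(3) = 3(3 + 11/4) = 69/4; numerator = -1(98/285) + 3(-4/15) = -326/285; a_3 = (-326/285)/(69/4) = -1304/19665
  n = 4: D(4) = 4(4 + 11/4) = 27; numerator = -1(-1304/19665) + 3(98/285) = 4318/3933; a_4 = (4318/3933)/(27) = 4318/106191

r = 7/4; a_0 = 1; a_1 = -4/15; a_2 = 98/285; a_3 = -1304/19665; a_4 = 4318/106191


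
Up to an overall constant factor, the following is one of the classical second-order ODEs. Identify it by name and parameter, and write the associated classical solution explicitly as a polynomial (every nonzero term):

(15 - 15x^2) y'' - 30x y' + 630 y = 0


All three coefficients share the factor 15; dividing through by 15 gives  (1 - x^2) y'' - 2x y' + 42 y = 0.
This matches the Legendre equation (1 - x^2) y'' - 2x y' + n(n+1) y = 0 (note the -2x y' term) with n(n+1) = 42, so n = 6; the polynomial solution is P_6(x).
With y = sum_k a_k x^k, matching x^k gives (k+2)(k+1) a_{k+2} = [k(k+1) - n(n+1)] a_k = (k - 6)(k + 7) a_k. The right side vanishes at k = 6, so the series with the parity of 6 terminates at degree 6.
Standard normalization (P_n(1) = 1): leading coefficient (2n)!/(2^n (n!)^2) = 479001600/(64*518400) = 231/16, so a_6 = 231/16. Work downward with a_k = (k+1)(k+2) a_{k+2} / ((k - 6)(k + 7)):
  a_4 = (5)(6)(231/16) / ((4 - 6)(4 + 7)) = (3465/8)/(-22) = -315/16
  a_2 = (3)(4)(-315/16) / ((2 - 6)(2 + 7)) = (-945/4)/(-36) = 105/16
  a_0 = (1)(2)(105/16) / ((0 - 6)(0 + 7)) = (105/8)/(-42) = -5/16
Hence P_6(x) = 231 x^6/16 - 315 x^4/16 + 105 x^2/16 - 5/16.

P_6(x); series = 231 x^6/16 - 315 x^4/16 + 105 x^2/16 - 5/16


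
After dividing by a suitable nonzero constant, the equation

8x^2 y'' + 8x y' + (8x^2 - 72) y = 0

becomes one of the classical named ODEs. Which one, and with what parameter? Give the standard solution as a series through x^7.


All three coefficients share the factor 8; dividing through by 8 gives  x^2 y'' + x y' + (x^2 - 9) y = 0.
This matches the Bessel equation x^2 y'' + x y' + (x^2 - nu^2) y = 0 with nu^2 = 9, so nu = 3; the solution bounded at x = 0 is J_3(x).
Frobenius at x = 0: indicial roots ±nu; for r = nu the recurrence k(k + 2nu) c_k = -c_{k-2} gives the standard series J_nu(x) = sum_{k>=0} (-1)^k / (k! (k+nu)!) (x/2)^(2k+nu). Evaluate the first 3 terms:
  k = 0: (-1)^0 / (0! * 3! * 2^3) x^3 = 1/(1*6*8) x^3 = (1/48) x^3
  k = 1: (-1)^1 / (1! * 4! * 2^5) x^5 = -1/(1*24*32) x^5 = (-1/768) x^5
  k = 2: (-1)^2 / (2! * 5! * 2^7) x^7 = 1/(2*120*128) x^7 = (1/30720) x^7
Hence J_3(x) = x^7/30720 - x^5/768 + x^3/48 + ....

J_3(x); series = x^7/30720 - x^5/768 + x^3/48


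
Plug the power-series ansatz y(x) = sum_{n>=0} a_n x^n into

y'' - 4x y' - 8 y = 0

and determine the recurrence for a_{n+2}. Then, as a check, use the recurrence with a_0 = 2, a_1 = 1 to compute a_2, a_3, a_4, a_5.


Substitute y = sum_n a_n x^n.
y''(x) has coefficient (n+2)(n+1) a_{n+2} at x^n;
-4 x y'(x) has coefficient -4 n a_n at x^n (shift);
-8 y(x) has coefficient -8 a_n at x^n.
Matching x^n: (n+2)(n+1) a_{n+2} + (-4n - 8) a_n = 0.
Thus a_{n+2} = (4n + 8) / ((n+1)(n+2)) * a_n.

Check with a_0 = 2, a_1 = 1 (apply the recurrence for n = 0, 1, 2, 3): a_0 = 2, a_1 = 1, a_2 = 8, a_3 = 2, a_4 = 32/3, a_5 = 2.

a_(n+2) = (4n + 8) / ((n+1)(n+2)) * a_n; check: a_0 = 2, a_1 = 1, a_2 = 8, a_3 = 2, a_4 = 32/3, a_5 = 2


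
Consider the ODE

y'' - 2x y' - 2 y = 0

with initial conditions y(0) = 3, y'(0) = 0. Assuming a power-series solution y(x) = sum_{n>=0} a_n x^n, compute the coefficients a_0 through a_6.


Ansatz: y(x) = sum_{n>=0} a_n x^n, so y'(x) = sum_{n>=1} n a_n x^(n-1) and y''(x) = sum_{n>=2} n(n-1) a_n x^(n-2).
Substitute into P(x) y'' + Q(x) y' + R(x) y = 0 with P(x) = 1, Q(x) = -2x, R(x) = -2, and match powers of x.
Initial conditions: a_0 = 3, a_1 = 0.
Setting the coefficient of each power of x to zero and solving order by order (substituting the coefficients already found):
  x^0: 2 a_2 - 2 a_0 = 0  ->  2 a_2 = 2 a_0 = 6  ->  a_2 = 3
  x^1: 6 a_3 - 4 a_1 = 0  ->  6 a_3 = 4 a_1 = 0  ->  a_3 = 0
  x^2: 12 a_4 - 6 a_2 = 0  ->  12 a_4 = 6 a_2 = 18  ->  a_4 = 3/2
  x^3: 20 a_5 - 8 a_3 = 0  ->  20 a_5 = 8 a_3 = 0  ->  a_5 = 0
  x^4: 30 a_6 - 10 a_4 = 0  ->  30 a_6 = 10 a_4 = 15  ->  a_6 = 1/2
Truncated series: y(x) = 3 + 3 x^2 + (3/2) x^4 + (1/2) x^6 + O(x^7).

a_0 = 3; a_1 = 0; a_2 = 3; a_3 = 0; a_4 = 3/2; a_5 = 0; a_6 = 1/2


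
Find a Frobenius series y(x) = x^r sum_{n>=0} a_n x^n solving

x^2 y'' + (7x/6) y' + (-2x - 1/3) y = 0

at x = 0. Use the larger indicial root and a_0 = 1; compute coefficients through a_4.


Write in Frobenius form y'' + (p(x)/x) y' + (q(x)/x^2) y = 0:
  p(x) = 7/6,  q(x) = -2x - 1/3.
Indicial equation: r(r-1) + (7/6) r + (-1/3) = 0 -> roots r_1 = 1/2, r_2 = -2/3.
Take r = r_1 = 1/2. Let y(x) = x^r sum_{n>=0} a_n x^n with a_0 = 1.
Substitute y = x^r sum a_n x^n and match x^{r+n}. The recurrence is
  D(n) a_n - 2 a_{n-1} = 0,  where D(n) = (r+n)(r+n-1) + (7/6)(r+n) + (-1/3).
  a_n = 2 / D(n) * a_{n-1}.
Since the indicial polynomial factors as (r - r_1)(r - r_2), D(n) = (r_1 + n - r_1)(r_1 + n - r_2) = n(n + 7/6).
Evaluating step by step (a_0 = 1):
  n = 1: D(1) = 1(1 + 7/6) = 13/6; numerator = 2(1) = 2; a_1 = (2)/(13/6) = 12/13
  n = 2: D(2) = 2(2 + 7/6) = 19/3; numerator = 2(12/13) = 24/13; a_2 = (24/13)/(19/3) = 72/247
  n = 3: D(3) = 3(3 + 7/6) = 25/2; numerator = 2(72/247) = 144/247; a_3 = (144/247)/(25/2) = 288/6175
  n = 4: D(4) = 4(4 + 7/6) = 62/3; numerator = 2(288/6175) = 576/6175; a_4 = (576/6175)/(62/3) = 864/191425

r = 1/2; a_0 = 1; a_1 = 12/13; a_2 = 72/247; a_3 = 288/6175; a_4 = 864/191425


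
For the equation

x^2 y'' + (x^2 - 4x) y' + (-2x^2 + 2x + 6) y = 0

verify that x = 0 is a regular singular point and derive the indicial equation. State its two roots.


Divide by x^2 to reach normal form y'' + P_1(x) y' + P_2(x) y = 0 with P_1(x) = 1 - 4/x and P_2(x) = -2 + 2/x + 6/x^2.
x = 0 is a singular point because the y'-coefficient 1 - 4/x has a pole at x = 0 and the y-coefficient -2 + 2/x + 6/x^2 has a pole at x = 0.
It is a regular singular point because x P_1(x) = p(x) = x - 4 and x^2 P_2(x) = q(x) = -2x^2 + 2x + 6 are polynomials, hence analytic at x = 0.
p(0) = -4,  q(0) = 6.
Indicial equation: r(r-1) + p(0) r + q(0) = 0, i.e. r^2 + (p(0) - 1) r + q(0) = 0, i.e. r^2 - 5 r + 6 = 0.
Discriminant: (-5)^2 - 4(6) = 1, so r = (5 ± 1)/2.
Solving: r_1 = 3, r_2 = 2.

indicial: r^2 - 5 r + 6 = 0; roots r_1 = 3, r_2 = 2


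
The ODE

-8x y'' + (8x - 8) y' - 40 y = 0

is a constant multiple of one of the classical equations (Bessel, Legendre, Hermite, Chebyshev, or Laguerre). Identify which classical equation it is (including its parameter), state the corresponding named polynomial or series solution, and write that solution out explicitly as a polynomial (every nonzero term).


All three coefficients share the factor -8; dividing through by -8 gives  x y'' + (1 - x) y' + 5 y = 0.
This matches the Laguerre equation x y'' + (1 - x) y' + n y = 0 with n = 5; the polynomial solution is L_5(x).
With y = sum_k a_k x^k, matching x^k gives (k+1)k a_{k+1} + (k+1) a_{k+1} - k a_k + n a_k = 0, i.e. (k+1)^2 a_{k+1} = (k - n) a_k = (k - 5) a_k. The right side vanishes at k = 5, so the series terminates at degree 5.
Standard normalization L_n(0) = 1 gives a_0 = 1. Work upward with a_{k+1} = (k - 5) a_k / (k+1)^2:
  a_1 = (0 - 5)(1) / 1^2 = -5/1 = -5
  a_2 = (1 - 5)(-5) / 2^2 = 20/4 = 5
  a_3 = (2 - 5)(5) / 3^2 = -15/9 = -5/3
  a_4 = (3 - 5)(-5/3) / 4^2 = (10/3)/16 = 5/24
  a_5 = (4 - 5)(5/24) / 5^2 = (-5/24)/25 = -1/120
Hence L_5(x) = -x^5/120 + 5 x^4/24 - 5 x^3/3 + 5 x^2 - 5 x + 1.

L_5(x); series = -x^5/120 + 5 x^4/24 - 5 x^3/3 + 5 x^2 - 5 x + 1


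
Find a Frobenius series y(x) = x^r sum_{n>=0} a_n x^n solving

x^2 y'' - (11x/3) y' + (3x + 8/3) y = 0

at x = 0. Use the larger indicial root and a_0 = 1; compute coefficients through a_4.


Write in Frobenius form y'' + (p(x)/x) y' + (q(x)/x^2) y = 0:
  p(x) = -11/3,  q(x) = 3x + 8/3.
Indicial equation: r(r-1) + (-11/3) r + (8/3) = 0 -> roots r_1 = 4, r_2 = 2/3.
Take r = r_1 = 4. Let y(x) = x^r sum_{n>=0} a_n x^n with a_0 = 1.
Substitute y = x^r sum a_n x^n and match x^{r+n}. The recurrence is
  D(n) a_n + 3 a_{n-1} = 0,  where D(n) = (r+n)(r+n-1) + (-11/3)(r+n) + (8/3).
  a_n = -3 / D(n) * a_{n-1}.
Since the indicial polynomial factors as (r - r_1)(r - r_2), D(n) = (r_1 + n - r_1)(r_1 + n - r_2) = n(n + 10/3).
Evaluating step by step (a_0 = 1):
  n = 1: D(1) = 1(1 + 10/3) = 13/3; numerator = -3(1) = -3; a_1 = (-3)/(13/3) = -9/13
  n = 2: D(2) = 2(2 + 10/3) = 32/3; numerator = -3(-9/13) = 27/13; a_2 = (27/13)/(32/3) = 81/416
  n = 3: D(3) = 3(3 + 10/3) = 19; numerator = -3(81/416) = -243/416; a_3 = (-243/416)/(19) = -243/7904
  n = 4: D(4) = 4(4 + 10/3) = 88/3; numerator = -3(-243/7904) = 729/7904; a_4 = (729/7904)/(88/3) = 2187/695552

r = 4; a_0 = 1; a_1 = -9/13; a_2 = 81/416; a_3 = -243/7904; a_4 = 2187/695552


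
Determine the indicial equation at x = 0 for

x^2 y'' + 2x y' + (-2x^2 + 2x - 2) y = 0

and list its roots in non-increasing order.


Divide by x^2 to reach normal form y'' + P_1(x) y' + P_2(x) y = 0 with P_1(x) = 2/x and P_2(x) = -2 + 2/x - 2/x^2.
x = 0 is a singular point because the y'-coefficient 2/x has a pole at x = 0 and the y-coefficient -2 + 2/x - 2/x^2 has a pole at x = 0.
It is a regular singular point because x P_1(x) = p(x) = 2 and x^2 P_2(x) = q(x) = -2x^2 + 2x - 2 are polynomials, hence analytic at x = 0.
p(0) = 2,  q(0) = -2.
Indicial equation: r(r-1) + p(0) r + q(0) = 0, i.e. r^2 + (p(0) - 1) r + q(0) = 0, i.e. r^2 + 1 r - 2 = 0.
Discriminant: (1)^2 - 4(-2) = 9, so r = (-1 ± 3)/2.
Solving: r_1 = 1, r_2 = -2.

indicial: r^2 + 1 r - 2 = 0; roots r_1 = 1, r_2 = -2


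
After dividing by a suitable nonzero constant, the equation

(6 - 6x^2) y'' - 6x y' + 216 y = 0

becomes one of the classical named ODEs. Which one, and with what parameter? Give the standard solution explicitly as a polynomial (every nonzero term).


All three coefficients share the factor 6; dividing through by 6 gives  (1 - x^2) y'' - x y' + 36 y = 0.
This matches the Chebyshev equation (1 - x^2) y'' - x y' + n^2 y = 0 (note the -x y' term, not -2x y') with n^2 = 36, so n = 6; the polynomial solution is T_6(x).
With y = sum_k a_k x^k, matching x^k gives (k+2)(k+1) a_{k+2} = (k^2 - n^2) a_k = (k - 6)(k + 6) a_k. The right side vanishes at k = 6, so the series with the parity of 6 terminates at degree 6.
Standard normalization: leading coefficient of T_n is 2^(n-1), so a_6 = 2^5 = 32. Work downward with a_k = (k+1)(k+2) a_{k+2} / ((k - 6)(k + 6)):
  a_4 = (5)(6)(32) / ((4 - 6)(4 + 6)) = 960/(-20) = -48
  a_2 = (3)(4)(-48) / ((2 - 6)(2 + 6)) = -576/(-32) = 18
  a_0 = (1)(2)(18) / ((0 - 6)(0 + 6)) = 36/(-36) = -1
Hence T_6(x) = 32 x^6 - 48 x^4 + 18 x^2 - 1.

T_6(x); series = 32 x^6 - 48 x^4 + 18 x^2 - 1


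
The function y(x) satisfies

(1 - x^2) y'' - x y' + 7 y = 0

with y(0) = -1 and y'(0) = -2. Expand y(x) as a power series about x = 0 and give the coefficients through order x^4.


Ansatz: y(x) = sum_{n>=0} a_n x^n, so y'(x) = sum_{n>=1} n a_n x^(n-1) and y''(x) = sum_{n>=2} n(n-1) a_n x^(n-2).
Substitute into P(x) y'' + Q(x) y' + R(x) y = 0 with P(x) = 1 - x^2, Q(x) = -x, R(x) = 7, and match powers of x.
Initial conditions: a_0 = -1, a_1 = -2.
Setting the coefficient of each power of x to zero and solving order by order (substituting the coefficients already found):
  x^0: 2 a_2 + 7 a_0 = 0  ->  2 a_2 = -7 a_0 = 7  ->  a_2 = 7/2
  x^1: 6 a_3 + 6 a_1 = 0  ->  6 a_3 = -6 a_1 = 12  ->  a_3 = 2
  x^2: 12 a_4 + 3 a_2 = 0  ->  12 a_4 = -3 a_2 = -21/2  ->  a_4 = -7/8
Truncated series: y(x) = -1 - 2 x + (7/2) x^2 + 2 x^3 - (7/8) x^4 + O(x^5).

a_0 = -1; a_1 = -2; a_2 = 7/2; a_3 = 2; a_4 = -7/8


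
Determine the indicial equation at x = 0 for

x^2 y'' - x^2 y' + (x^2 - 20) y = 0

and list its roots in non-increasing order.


Divide by x^2 to reach normal form y'' + P_1(x) y' + P_2(x) y = 0 with P_1(x) = -1 and P_2(x) = 1 - 20/x^2.
x = 0 is a singular point because the y-coefficient 1 - 20/x^2 has a pole at x = 0.
It is a regular singular point because x P_1(x) = p(x) = -x and x^2 P_2(x) = q(x) = x^2 - 20 are polynomials, hence analytic at x = 0.
p(0) = 0,  q(0) = -20.
Indicial equation: r(r-1) + p(0) r + q(0) = 0, i.e. r^2 + (p(0) - 1) r + q(0) = 0, i.e. r^2 - 1 r - 20 = 0.
Discriminant: (-1)^2 - 4(-20) = 81, so r = (1 ± 9)/2.
Solving: r_1 = 5, r_2 = -4.

indicial: r^2 - 1 r - 20 = 0; roots r_1 = 5, r_2 = -4


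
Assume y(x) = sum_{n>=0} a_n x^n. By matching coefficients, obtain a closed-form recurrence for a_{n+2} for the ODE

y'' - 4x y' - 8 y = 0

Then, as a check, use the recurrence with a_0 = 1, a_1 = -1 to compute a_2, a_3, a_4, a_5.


Substitute y = sum_n a_n x^n.
y''(x) has coefficient (n+2)(n+1) a_{n+2} at x^n;
-4 x y'(x) has coefficient -4 n a_n at x^n (shift);
-8 y(x) has coefficient -8 a_n at x^n.
Matching x^n: (n+2)(n+1) a_{n+2} + (-4n - 8) a_n = 0.
Thus a_{n+2} = (4n + 8) / ((n+1)(n+2)) * a_n.

Check with a_0 = 1, a_1 = -1 (apply the recurrence for n = 0, 1, 2, 3): a_0 = 1, a_1 = -1, a_2 = 4, a_3 = -2, a_4 = 16/3, a_5 = -2.

a_(n+2) = (4n + 8) / ((n+1)(n+2)) * a_n; check: a_0 = 1, a_1 = -1, a_2 = 4, a_3 = -2, a_4 = 16/3, a_5 = -2


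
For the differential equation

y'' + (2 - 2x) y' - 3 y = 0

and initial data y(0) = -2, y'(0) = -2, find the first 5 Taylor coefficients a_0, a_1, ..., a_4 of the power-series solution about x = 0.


Ansatz: y(x) = sum_{n>=0} a_n x^n, so y'(x) = sum_{n>=1} n a_n x^(n-1) and y''(x) = sum_{n>=2} n(n-1) a_n x^(n-2).
Substitute into P(x) y'' + Q(x) y' + R(x) y = 0 with P(x) = 1, Q(x) = 2 - 2x, R(x) = -3, and match powers of x.
Initial conditions: a_0 = -2, a_1 = -2.
Setting the coefficient of each power of x to zero and solving order by order (substituting the coefficients already found):
  x^0: 2 a_2 + 2 a_1 - 3 a_0 = 0  ->  2 a_2 = -2 a_1 + 3 a_0 = -2  ->  a_2 = -1
  x^1: 6 a_3 + 4 a_2 - 5 a_1 = 0  ->  6 a_3 = -4 a_2 + 5 a_1 = -6  ->  a_3 = -1
  x^2: 12 a_4 + 6 a_3 - 7 a_2 = 0  ->  12 a_4 = -6 a_3 + 7 a_2 = -1  ->  a_4 = -1/12
Truncated series: y(x) = -2 - 2 x - x^2 - x^3 - (1/12) x^4 + O(x^5).

a_0 = -2; a_1 = -2; a_2 = -1; a_3 = -1; a_4 = -1/12


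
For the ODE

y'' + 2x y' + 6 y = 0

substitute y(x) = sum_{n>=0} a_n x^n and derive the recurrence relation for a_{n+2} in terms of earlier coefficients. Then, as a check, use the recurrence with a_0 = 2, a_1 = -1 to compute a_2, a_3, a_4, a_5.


Substitute y = sum_n a_n x^n.
y''(x) has coefficient (n+2)(n+1) a_{n+2} at x^n;
2 x y'(x) has coefficient 2 n a_n at x^n (shift);
6 y(x) has coefficient 6 a_n at x^n.
Matching x^n: (n+2)(n+1) a_{n+2} + (2n + 6) a_n = 0.
Thus a_{n+2} = (-2n - 6) / ((n+1)(n+2)) * a_n.

Check with a_0 = 2, a_1 = -1 (apply the recurrence for n = 0, 1, 2, 3): a_0 = 2, a_1 = -1, a_2 = -6, a_3 = 4/3, a_4 = 5, a_5 = -4/5.

a_(n+2) = (-2n - 6) / ((n+1)(n+2)) * a_n; check: a_0 = 2, a_1 = -1, a_2 = -6, a_3 = 4/3, a_4 = 5, a_5 = -4/5


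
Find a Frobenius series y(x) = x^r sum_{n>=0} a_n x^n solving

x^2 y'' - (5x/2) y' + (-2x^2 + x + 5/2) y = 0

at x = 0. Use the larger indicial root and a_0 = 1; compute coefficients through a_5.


Write in Frobenius form y'' + (p(x)/x) y' + (q(x)/x^2) y = 0:
  p(x) = -5/2,  q(x) = -2x^2 + x + 5/2.
Indicial equation: r(r-1) + (-5/2) r + (5/2) = 0 -> roots r_1 = 5/2, r_2 = 1.
Take r = r_1 = 5/2. Let y(x) = x^r sum_{n>=0} a_n x^n with a_0 = 1.
Substitute y = x^r sum a_n x^n and match x^{r+n}. The recurrence is
  D(n) a_n + 1 a_{n-1} - 2 a_{n-2} = 0,  where D(n) = (r+n)(r+n-1) + (-5/2)(r+n) + (5/2).
  a_n = [-1 a_{n-1} + 2 a_{n-2}] / D(n).
Since the indicial polynomial factors as (r - r_1)(r - r_2), D(n) = (r_1 + n - r_1)(r_1 + n - r_2) = n(n + 3/2).
Evaluating step by step (a_0 = 1):
  n = 1: D(1) = 1(1 + 3/2) = 5/2; numerator = -1(1) = -1; a_1 = (-1)/(5/2) = -2/5
  n = 2: D(2) = 2(2 + 3/2) = 7; numerator = -1(-2/5) + 2(1) = 12/5; a_2 = (12/5)/(7) = 12/35
  n = 3: D(3) = 3(3 + 3/2) = 27/2; numerator = -1(12/35) + 2(-2/5) = -8/7; a_3 = (-8/7)/(27/2) = -16/189
  n = 4: D(4) = 4(4 + 3/2) = 22; numerator = -1(-16/189) + 2(12/35) = 104/135; a_4 = (104/135)/(22) = 52/1485
  n = 5: D(5) = 5(5 + 3/2) = 65/2; numerator = -1(52/1485) + 2(-16/189) = -236/1155; a_5 = (-236/1155)/(65/2) = -472/75075

r = 5/2; a_0 = 1; a_1 = -2/5; a_2 = 12/35; a_3 = -16/189; a_4 = 52/1485; a_5 = -472/75075


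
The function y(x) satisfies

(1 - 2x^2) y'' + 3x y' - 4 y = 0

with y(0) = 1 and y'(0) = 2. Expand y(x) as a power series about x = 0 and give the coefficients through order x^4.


Ansatz: y(x) = sum_{n>=0} a_n x^n, so y'(x) = sum_{n>=1} n a_n x^(n-1) and y''(x) = sum_{n>=2} n(n-1) a_n x^(n-2).
Substitute into P(x) y'' + Q(x) y' + R(x) y = 0 with P(x) = 1 - 2x^2, Q(x) = 3x, R(x) = -4, and match powers of x.
Initial conditions: a_0 = 1, a_1 = 2.
Setting the coefficient of each power of x to zero and solving order by order (substituting the coefficients already found):
  x^0: 2 a_2 - 4 a_0 = 0  ->  2 a_2 = 4 a_0 = 4  ->  a_2 = 2
  x^1: 6 a_3 - a_1 = 0  ->  6 a_3 = a_1 = 2  ->  a_3 = 1/3
  x^2: 12 a_4 - 2 a_2 = 0  ->  12 a_4 = 2 a_2 = 4  ->  a_4 = 1/3
Truncated series: y(x) = 1 + 2 x + 2 x^2 + (1/3) x^3 + (1/3) x^4 + O(x^5).

a_0 = 1; a_1 = 2; a_2 = 2; a_3 = 1/3; a_4 = 1/3


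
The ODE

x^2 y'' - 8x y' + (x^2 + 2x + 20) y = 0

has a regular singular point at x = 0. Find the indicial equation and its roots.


Divide by x^2 to reach normal form y'' + P_1(x) y' + P_2(x) y = 0 with P_1(x) = -8/x and P_2(x) = 1 + 2/x + 20/x^2.
x = 0 is a singular point because the y'-coefficient -8/x has a pole at x = 0 and the y-coefficient 1 + 2/x + 20/x^2 has a pole at x = 0.
It is a regular singular point because x P_1(x) = p(x) = -8 and x^2 P_2(x) = q(x) = x^2 + 2x + 20 are polynomials, hence analytic at x = 0.
p(0) = -8,  q(0) = 20.
Indicial equation: r(r-1) + p(0) r + q(0) = 0, i.e. r^2 + (p(0) - 1) r + q(0) = 0, i.e. r^2 - 9 r + 20 = 0.
Discriminant: (-9)^2 - 4(20) = 1, so r = (9 ± 1)/2.
Solving: r_1 = 5, r_2 = 4.

indicial: r^2 - 9 r + 20 = 0; roots r_1 = 5, r_2 = 4


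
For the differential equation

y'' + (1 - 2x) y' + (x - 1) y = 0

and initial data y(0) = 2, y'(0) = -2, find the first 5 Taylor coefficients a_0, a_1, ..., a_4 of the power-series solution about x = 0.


Ansatz: y(x) = sum_{n>=0} a_n x^n, so y'(x) = sum_{n>=1} n a_n x^(n-1) and y''(x) = sum_{n>=2} n(n-1) a_n x^(n-2).
Substitute into P(x) y'' + Q(x) y' + R(x) y = 0 with P(x) = 1, Q(x) = 1 - 2x, R(x) = x - 1, and match powers of x.
Initial conditions: a_0 = 2, a_1 = -2.
Setting the coefficient of each power of x to zero and solving order by order (substituting the coefficients already found):
  x^0: 2 a_2 + a_1 - a_0 = 0  ->  2 a_2 = -a_1 + a_0 = 4  ->  a_2 = 2
  x^1: 6 a_3 + 2 a_2 - 3 a_1 + a_0 = 0  ->  6 a_3 = -2 a_2 + 3 a_1 - a_0 = -12  ->  a_3 = -2
  x^2: 12 a_4 + 3 a_3 - 5 a_2 + a_1 = 0  ->  12 a_4 = -3 a_3 + 5 a_2 - a_1 = 18  ->  a_4 = 3/2
Truncated series: y(x) = 2 - 2 x + 2 x^2 - 2 x^3 + (3/2) x^4 + O(x^5).

a_0 = 2; a_1 = -2; a_2 = 2; a_3 = -2; a_4 = 3/2


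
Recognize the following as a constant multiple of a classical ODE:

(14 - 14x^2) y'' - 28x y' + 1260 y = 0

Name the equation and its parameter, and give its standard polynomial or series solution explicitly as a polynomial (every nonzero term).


All three coefficients share the factor 14; dividing through by 14 gives  (1 - x^2) y'' - 2x y' + 90 y = 0.
This matches the Legendre equation (1 - x^2) y'' - 2x y' + n(n+1) y = 0 (note the -2x y' term) with n(n+1) = 90, so n = 9; the polynomial solution is P_9(x).
With y = sum_k a_k x^k, matching x^k gives (k+2)(k+1) a_{k+2} = [k(k+1) - n(n+1)] a_k = (k - 9)(k + 10) a_k. The right side vanishes at k = 9, so the series with the parity of 9 terminates at degree 9.
Standard normalization (P_n(1) = 1): leading coefficient (2n)!/(2^n (n!)^2) = 6402373705728000/(512*131681894400) = 12155/128, so a_9 = 12155/128. Work downward with a_k = (k+1)(k+2) a_{k+2} / ((k - 9)(k + 10)):
  a_7 = (8)(9)(12155/128) / ((7 - 9)(7 + 10)) = (109395/16)/(-34) = -6435/32
  a_5 = (6)(7)(-6435/32) / ((5 - 9)(5 + 10)) = (-135135/16)/(-60) = 9009/64
  a_3 = (4)(5)(9009/64) / ((3 - 9)(3 + 10)) = (45045/16)/(-78) = -1155/32
  a_1 = (2)(3)(-1155/32) / ((1 - 9)(1 + 10)) = (-3465/16)/(-88) = 315/128
Hence P_9(x) = 12155 x^9/128 - 6435 x^7/32 + 9009 x^5/64 - 1155 x^3/32 + 315 x/128.

P_9(x); series = 12155 x^9/128 - 6435 x^7/32 + 9009 x^5/64 - 1155 x^3/32 + 315 x/128


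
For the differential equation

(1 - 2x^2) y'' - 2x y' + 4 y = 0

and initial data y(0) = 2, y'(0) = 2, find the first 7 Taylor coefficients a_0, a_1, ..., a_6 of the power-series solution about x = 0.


Ansatz: y(x) = sum_{n>=0} a_n x^n, so y'(x) = sum_{n>=1} n a_n x^(n-1) and y''(x) = sum_{n>=2} n(n-1) a_n x^(n-2).
Substitute into P(x) y'' + Q(x) y' + R(x) y = 0 with P(x) = 1 - 2x^2, Q(x) = -2x, R(x) = 4, and match powers of x.
Initial conditions: a_0 = 2, a_1 = 2.
Setting the coefficient of each power of x to zero and solving order by order (substituting the coefficients already found):
  x^0: 2 a_2 + 4 a_0 = 0  ->  2 a_2 = -4 a_0 = -8  ->  a_2 = -4
  x^1: 6 a_3 + 2 a_1 = 0  ->  6 a_3 = -2 a_1 = -4  ->  a_3 = -2/3
  x^2: 12 a_4 - 4 a_2 = 0  ->  12 a_4 = 4 a_2 = -16  ->  a_4 = -4/3
  x^3: 20 a_5 - 14 a_3 = 0  ->  20 a_5 = 14 a_3 = -28/3  ->  a_5 = -7/15
  x^4: 30 a_6 - 28 a_4 = 0  ->  30 a_6 = 28 a_4 = -112/3  ->  a_6 = -56/45
Truncated series: y(x) = 2 + 2 x - 4 x^2 - (2/3) x^3 - (4/3) x^4 - (7/15) x^5 - (56/45) x^6 + O(x^7).

a_0 = 2; a_1 = 2; a_2 = -4; a_3 = -2/3; a_4 = -4/3; a_5 = -7/15; a_6 = -56/45
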